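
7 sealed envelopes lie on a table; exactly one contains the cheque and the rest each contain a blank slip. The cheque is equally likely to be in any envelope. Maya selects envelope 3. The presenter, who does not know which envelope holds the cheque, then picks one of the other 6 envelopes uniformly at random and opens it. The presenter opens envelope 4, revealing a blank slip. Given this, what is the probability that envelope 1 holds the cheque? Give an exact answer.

Because the presenter chose which envelope to open without knowing where the cheque is, the choice is independent of the prize location. Learning that envelope 4 does not hold the cheque simply rules out that one location and leaves the remaining 6 envelopes still equally likely by symmetry.
So P(the cheque in envelope 1) = 1/6.

1/6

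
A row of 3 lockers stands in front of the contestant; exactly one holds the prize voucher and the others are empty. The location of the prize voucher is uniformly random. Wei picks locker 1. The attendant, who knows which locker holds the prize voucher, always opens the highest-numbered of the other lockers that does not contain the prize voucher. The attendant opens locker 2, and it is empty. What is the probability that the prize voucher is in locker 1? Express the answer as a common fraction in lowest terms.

Condition on the true location of the prize voucher.
If it is in locker 1 (prior 1/3): the attendant would have opened locker 3 instead, probability 0; weight (1/3)·0 = 0.
If it is in locker 2 (prior 1/3): the attendant opened locker 2, so this case is ruled out; weight (1/3)·0 = 0.
If it is in locker 3 (prior 1/3): locker 2 is the highest-numbered option available, probability 1; weight (1/3)·1 = 1/3.
The weights sum to 1/3.
So P(the prize voucher in locker 1 | the attendant opened locker 2) = 0 / (1/3) = 0.

0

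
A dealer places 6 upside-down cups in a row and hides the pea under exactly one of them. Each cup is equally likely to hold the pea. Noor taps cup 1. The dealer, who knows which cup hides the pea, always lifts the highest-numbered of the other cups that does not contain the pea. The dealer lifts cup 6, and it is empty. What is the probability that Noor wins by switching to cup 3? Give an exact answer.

1/5

Condition on the true location of the pea.
If it is under any of cups 1, 2, 3, 4, and 5 (prior 1/6 each): cup 6 is the highest-numbered option available, probability 1; weight (1/6)·1 = 1/6 each.
If it is under cup 6 (prior 1/6): the dealer opened cup 6, so this case is ruled out; weight (1/6)·0 = 0.
The weights sum to 5/6.
So P(the pea under cup 3 | the dealer opened cup 6) = (1/6) / (5/6) = 1/5.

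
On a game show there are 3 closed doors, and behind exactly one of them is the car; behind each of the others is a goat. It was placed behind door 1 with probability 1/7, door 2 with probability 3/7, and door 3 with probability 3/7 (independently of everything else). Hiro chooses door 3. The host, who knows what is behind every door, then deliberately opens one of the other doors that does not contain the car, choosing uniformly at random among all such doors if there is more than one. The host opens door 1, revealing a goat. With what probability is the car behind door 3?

1/3

Consider each possible location of the car in turn.
If it is behind door 1 (prior 1/7): the host opened door 1, so this case is ruled out; weight (1/7)·0 = 0.
If it is behind door 2 (prior 3/7): the host has no choice, probability 1; weight (3/7)·1 = 3/7.
If it is behind door 3 (prior 3/7): the host has 2 equally likely choices, so probability 1/2; weight (3/7)·(1/2) = 3/14.
The weights sum to 9/14.
So P(the car behind door 3 | the host opened door 1) = (3/14) / (9/14) = 1/3.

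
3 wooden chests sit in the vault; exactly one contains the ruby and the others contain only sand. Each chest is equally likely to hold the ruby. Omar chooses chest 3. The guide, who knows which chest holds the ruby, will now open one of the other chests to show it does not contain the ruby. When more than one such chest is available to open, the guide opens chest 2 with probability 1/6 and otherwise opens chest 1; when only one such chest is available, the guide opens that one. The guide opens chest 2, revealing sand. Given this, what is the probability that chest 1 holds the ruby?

6/7

Condition on the true location of the ruby.
If it is in chest 1 (prior 1/3): only chest 2 is available, probability 1; weight (1/3)·1 = 1/3.
If it is in chest 2 (prior 1/3): the guide opened chest 2, so this case is ruled out; weight (1/3)·0 = 0.
If it is in chest 3 (prior 1/3): chest 2 is available, opened with probability 1/6; weight (1/3)·(1/6) = 1/18.
The weights sum to 7/18.
So P(the ruby in chest 1 | the guide opened chest 2) = (1/3) / (7/18) = 6/7.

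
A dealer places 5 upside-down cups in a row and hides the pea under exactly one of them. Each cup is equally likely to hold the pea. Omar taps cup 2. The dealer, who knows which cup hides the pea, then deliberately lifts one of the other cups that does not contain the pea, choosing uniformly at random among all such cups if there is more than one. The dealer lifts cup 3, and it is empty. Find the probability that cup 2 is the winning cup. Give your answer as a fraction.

1/5

Apply Bayes' rule, conditioning on where the pea actually is.
If it is under any of cups 1, 4, and 5 (prior 1/5 each): the dealer has 3 equally likely choices, so probability 1/3; weight (1/5)·(1/3) = 1/15 each.
If it is under cup 2 (prior 1/5): the dealer has 4 equally likely choices, so probability 1/4; weight (1/5)·(1/4) = 1/20.
If it is under cup 3 (prior 1/5): the dealer opened cup 3, so this case is ruled out; weight (1/5)·0 = 0.
The weights sum to 1/4.
So P(the pea under cup 2 | the dealer opened cup 3) = (1/20) / (1/4) = 1/5.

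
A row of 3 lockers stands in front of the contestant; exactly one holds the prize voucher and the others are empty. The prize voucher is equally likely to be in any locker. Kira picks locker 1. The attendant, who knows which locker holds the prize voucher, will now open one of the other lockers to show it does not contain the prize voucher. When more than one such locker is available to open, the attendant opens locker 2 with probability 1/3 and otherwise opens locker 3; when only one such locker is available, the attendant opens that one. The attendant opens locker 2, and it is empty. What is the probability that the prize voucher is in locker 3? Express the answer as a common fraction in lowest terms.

3/4

Consider each possible location of the prize voucher in turn.
If it is in locker 1 (prior 1/3): locker 2 is available, opened with probability 1/3; weight (1/3)·(1/3) = 1/9.
If it is in locker 2 (prior 1/3): the attendant opened locker 2, so this case is ruled out; weight (1/3)·0 = 0.
If it is in locker 3 (prior 1/3): only locker 2 is available, probability 1; weight (1/3)·1 = 1/3.
The weights sum to 4/9.
So P(the prize voucher in locker 3 | the attendant opened locker 2) = (1/3) / (4/9) = 3/4.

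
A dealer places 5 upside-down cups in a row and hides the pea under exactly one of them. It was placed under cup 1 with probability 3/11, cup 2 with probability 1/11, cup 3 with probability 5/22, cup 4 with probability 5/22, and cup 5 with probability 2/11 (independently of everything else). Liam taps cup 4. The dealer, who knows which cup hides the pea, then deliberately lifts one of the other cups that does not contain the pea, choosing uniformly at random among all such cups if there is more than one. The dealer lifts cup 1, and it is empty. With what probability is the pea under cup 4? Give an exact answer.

Consider each possible location of the pea in turn.
If it is under cup 1 (prior 3/11): the dealer opened cup 1, so this case is ruled out; weight (3/11)·0 = 0.
If it is under cup 2 (prior 1/11): the dealer has 3 equally likely choices, so probability 1/3; weight (1/11)·(1/3) = 1/33.
If it is under cup 3 (prior 5/22): the dealer has 3 equally likely choices, so probability 1/3; weight (5/22)·(1/3) = 5/66.
If it is under cup 4 (prior 5/22): the dealer has 4 equally likely choices, so probability 1/4; weight (5/22)·(1/4) = 5/88.
If it is under cup 5 (prior 2/11): the dealer has 3 equally likely choices, so probability 1/3; weight (2/11)·(1/3) = 2/33.
The weights sum to 59/264.
So P(the pea under cup 4 | the dealer opened cup 1) = (5/88) / (59/264) = 15/59.

15/59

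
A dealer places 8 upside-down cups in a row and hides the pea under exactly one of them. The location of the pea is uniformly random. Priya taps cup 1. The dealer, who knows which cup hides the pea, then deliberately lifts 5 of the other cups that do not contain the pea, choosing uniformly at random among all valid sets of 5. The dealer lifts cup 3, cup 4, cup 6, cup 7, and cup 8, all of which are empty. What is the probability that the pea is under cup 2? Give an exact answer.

Apply Bayes' rule, conditioning on where the pea actually is.
If it is under cup 1 (prior 1/8): the dealer has 21 equally likely choices, so probability 1/21; weight (1/8)·(1/21) = 1/168.
If it is under either of cups 2 and 5 (prior 1/8 each): the dealer has 6 equally likely choices, so probability 1/6; weight (1/8)·(1/6) = 1/48 each.
If it is under any of cups 3, 4, 6, 7, and 8 (prior 1/8 each): that cup was opened and seen not to hold the prize — ruled out; weight (1/8)·0 = 0 each.
The weights sum to 1/21.
So P(the pea under cup 2 | the dealer opened cup 3, cup 4, cup 6, cup 7, and cup 8) = (1/48) / (1/21) = 7/16.

7/16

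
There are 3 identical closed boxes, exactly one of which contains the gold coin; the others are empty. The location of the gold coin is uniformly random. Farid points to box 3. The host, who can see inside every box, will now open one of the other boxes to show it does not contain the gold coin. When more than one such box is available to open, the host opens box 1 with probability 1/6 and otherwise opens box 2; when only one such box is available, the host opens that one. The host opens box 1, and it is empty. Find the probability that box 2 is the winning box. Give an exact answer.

Consider each possible location of the gold coin in turn.
If it is in box 1 (prior 1/3): the host opened box 1, so this case is ruled out; weight (1/3)·0 = 0.
If it is in box 2 (prior 1/3): only box 1 is available, probability 1; weight (1/3)·1 = 1/3.
If it is in box 3 (prior 1/3): box 1 is available, opened with probability 1/6; weight (1/3)·(1/6) = 1/18.
The weights sum to 7/18.
So P(the gold coin in box 2 | the host opened box 1) = (1/3) / (7/18) = 6/7.

6/7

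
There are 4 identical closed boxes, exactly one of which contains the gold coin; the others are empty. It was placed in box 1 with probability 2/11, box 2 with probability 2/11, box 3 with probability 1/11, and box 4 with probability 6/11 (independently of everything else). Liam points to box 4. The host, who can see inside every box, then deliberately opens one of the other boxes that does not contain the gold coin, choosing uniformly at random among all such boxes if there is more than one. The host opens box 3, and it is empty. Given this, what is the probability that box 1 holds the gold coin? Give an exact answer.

Apply Bayes' rule, conditioning on where the gold coin actually is.
If it is in either of boxes 1 and 2 (prior 2/11 each): the host has 2 equally likely choices, so probability 1/2; weight (2/11)·(1/2) = 1/11 each.
If it is in box 3 (prior 1/11): the host opened box 3, so this case is ruled out; weight (1/11)·0 = 0.
If it is in box 4 (prior 6/11): the host has 3 equally likely choices, so probability 1/3; weight (6/11)·(1/3) = 2/11.
The weights sum to 4/11.
So P(the gold coin in box 1 | the host opened box 3) = (1/11) / (4/11) = 1/4.

1/4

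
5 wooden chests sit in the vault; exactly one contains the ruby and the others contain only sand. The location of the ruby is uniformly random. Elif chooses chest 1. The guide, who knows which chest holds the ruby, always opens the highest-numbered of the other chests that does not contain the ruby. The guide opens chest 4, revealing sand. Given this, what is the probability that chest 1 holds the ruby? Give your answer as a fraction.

0

Apply Bayes' rule, conditioning on where the ruby actually is.
If it is in any of chests 1, 2, and 3 (prior 1/5 each): the guide would have opened chest 5 instead, probability 0; weight (1/5)·0 = 0 each.
If it is in chest 4 (prior 1/5): the guide opened chest 4, so this case is ruled out; weight (1/5)·0 = 0.
If it is in chest 5 (prior 1/5): chest 4 is the highest-numbered option available, probability 1; weight (1/5)·1 = 1/5.
The weights sum to 1/5.
So P(the ruby in chest 1 | the guide opened chest 4) = 0 / (1/5) = 0.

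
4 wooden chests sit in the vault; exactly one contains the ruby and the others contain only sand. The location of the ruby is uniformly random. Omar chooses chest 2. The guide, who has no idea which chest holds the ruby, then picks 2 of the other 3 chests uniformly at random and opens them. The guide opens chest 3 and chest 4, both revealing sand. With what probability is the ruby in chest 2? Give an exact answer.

1/2

Apply Bayes' rule, conditioning on where the ruby actually is.
If it is in either of chests 1 and 2 (prior 1/4 each): the guide picks exactly this set with probability 1/3 regardless, and none is the prize; weight (1/4)·(1/3) = 1/12 each.
If it is in either of chests 3 and 4 (prior 1/4 each): that chest was opened and seen not to hold the prize — ruled out; weight (1/4)·0 = 0 each.
The weights sum to 1/6.
So P(the ruby in chest 2 | the guide opened chest 3 and chest 4) = (1/12) / (1/6) = 1/2.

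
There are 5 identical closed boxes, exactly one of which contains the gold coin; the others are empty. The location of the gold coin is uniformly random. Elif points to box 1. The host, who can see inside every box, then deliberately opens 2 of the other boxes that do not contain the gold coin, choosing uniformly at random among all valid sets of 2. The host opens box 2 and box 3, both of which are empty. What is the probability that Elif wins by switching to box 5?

Consider each possible location of the gold coin in turn.
If it is in box 1 (prior 1/5): the host has 6 equally likely choices, so probability 1/6; weight (1/5)·(1/6) = 1/30.
If it is in either of boxes 2 and 3 (prior 1/5 each): that box was opened and seen not to hold the prize — ruled out; weight (1/5)·0 = 0 each.
If it is in either of boxes 4 and 5 (prior 1/5 each): the host has 3 equally likely choices, so probability 1/3; weight (1/5)·(1/3) = 1/15 each.
The weights sum to 1/6.
So P(the gold coin in box 5 | the host opened box 2 and box 3) = (1/15) / (1/6) = 2/5.

2/5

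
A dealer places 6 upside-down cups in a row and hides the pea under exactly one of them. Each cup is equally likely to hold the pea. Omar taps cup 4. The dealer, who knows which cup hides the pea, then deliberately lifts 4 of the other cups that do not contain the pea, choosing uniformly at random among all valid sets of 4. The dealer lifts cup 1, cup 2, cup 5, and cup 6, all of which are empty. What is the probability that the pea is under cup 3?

5/6

Apply Bayes' rule, conditioning on where the pea actually is.
If it is under any of cups 1, 2, 5, and 6 (prior 1/6 each): that cup was opened and seen not to hold the prize — ruled out; weight (1/6)·0 = 0 each.
If it is under cup 3 (prior 1/6): the dealer has no choice, probability 1; weight (1/6)·1 = 1/6.
If it is under cup 4 (prior 1/6): the dealer has 5 equally likely choices, so probability 1/5; weight (1/6)·(1/5) = 1/30.
The weights sum to 1/5.
So P(the pea under cup 3 | the dealer opened cup 1, cup 2, cup 5, and cup 6) = (1/6) / (1/5) = 5/6.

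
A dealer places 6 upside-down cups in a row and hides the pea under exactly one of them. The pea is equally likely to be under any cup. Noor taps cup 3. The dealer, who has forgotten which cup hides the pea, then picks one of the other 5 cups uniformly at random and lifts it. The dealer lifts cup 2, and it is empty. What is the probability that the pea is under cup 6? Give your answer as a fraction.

Because the dealer chose which cup to lift without knowing where the pea is, the choice is independent of the prize location. Learning that cup 2 does not hold the pea simply rules out that one location and leaves the remaining 5 cups still equally likely by symmetry.
So P(the pea under cup 6) = 1/5.

1/5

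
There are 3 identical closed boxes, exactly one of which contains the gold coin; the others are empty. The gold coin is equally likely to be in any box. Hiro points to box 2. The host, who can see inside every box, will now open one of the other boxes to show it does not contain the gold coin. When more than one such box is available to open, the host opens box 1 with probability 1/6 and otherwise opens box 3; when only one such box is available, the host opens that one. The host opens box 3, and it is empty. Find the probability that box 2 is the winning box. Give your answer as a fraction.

5/11

Apply Bayes' rule, conditioning on where the gold coin actually is.
If it is in box 1 (prior 1/3): only box 3 is available, probability 1; weight (1/3)·1 = 1/3.
If it is in box 2 (prior 1/3): box 1 is available but not opened, probability 5/6; weight (1/3)·(5/6) = 5/18.
If it is in box 3 (prior 1/3): the host opened box 3, so this case is ruled out; weight (1/3)·0 = 0.
The weights sum to 11/18.
So P(the gold coin in box 2 | the host opened box 3) = (5/18) / (11/18) = 5/11.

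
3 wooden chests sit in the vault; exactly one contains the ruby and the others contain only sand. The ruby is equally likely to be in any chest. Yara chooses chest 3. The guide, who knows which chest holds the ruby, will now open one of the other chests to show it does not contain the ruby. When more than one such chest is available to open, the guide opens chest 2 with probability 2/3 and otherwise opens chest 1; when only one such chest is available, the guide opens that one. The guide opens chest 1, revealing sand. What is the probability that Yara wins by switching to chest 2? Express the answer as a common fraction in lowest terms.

Apply Bayes' rule, conditioning on where the ruby actually is.
If it is in chest 1 (prior 1/3): the guide opened chest 1, so this case is ruled out; weight (1/3)·0 = 0.
If it is in chest 2 (prior 1/3): only chest 1 is available, probability 1; weight (1/3)·1 = 1/3.
If it is in chest 3 (prior 1/3): chest 2 is available but not opened, probability 1/3; weight (1/3)·(1/3) = 1/9.
The weights sum to 4/9.
So P(the ruby in chest 2 | the guide opened chest 1) = (1/3) / (4/9) = 3/4.

3/4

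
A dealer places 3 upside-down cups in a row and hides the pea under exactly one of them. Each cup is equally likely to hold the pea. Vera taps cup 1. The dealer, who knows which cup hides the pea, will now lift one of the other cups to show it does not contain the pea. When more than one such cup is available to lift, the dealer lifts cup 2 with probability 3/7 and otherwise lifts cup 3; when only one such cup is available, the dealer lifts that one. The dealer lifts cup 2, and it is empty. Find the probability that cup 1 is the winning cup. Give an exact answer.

3/10

Consider each possible location of the pea in turn.
If it is under cup 1 (prior 1/3): cup 2 is available, opened with probability 3/7; weight (1/3)·(3/7) = 1/7.
If it is under cup 2 (prior 1/3): the dealer opened cup 2, so this case is ruled out; weight (1/3)·0 = 0.
If it is under cup 3 (prior 1/3): only cup 2 is available, probability 1; weight (1/3)·1 = 1/3.
The weights sum to 10/21.
So P(the pea under cup 1 | the dealer opened cup 2) = (1/7) / (10/21) = 3/10.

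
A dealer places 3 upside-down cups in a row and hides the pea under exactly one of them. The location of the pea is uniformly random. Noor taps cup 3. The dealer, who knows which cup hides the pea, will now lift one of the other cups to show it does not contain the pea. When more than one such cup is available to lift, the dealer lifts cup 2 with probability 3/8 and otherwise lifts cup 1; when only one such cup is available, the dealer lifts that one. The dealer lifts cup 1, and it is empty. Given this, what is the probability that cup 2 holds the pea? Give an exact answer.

Apply Bayes' rule, conditioning on where the pea actually is.
If it is under cup 1 (prior 1/3): the dealer opened cup 1, so this case is ruled out; weight (1/3)·0 = 0.
If it is under cup 2 (prior 1/3): only cup 1 is available, probability 1; weight (1/3)·1 = 1/3.
If it is under cup 3 (prior 1/3): cup 2 is available but not opened, probability 5/8; weight (1/3)·(5/8) = 5/24.
The weights sum to 13/24.
So P(the pea under cup 2 | the dealer opened cup 1) = (1/3) / (13/24) = 8/13.

8/13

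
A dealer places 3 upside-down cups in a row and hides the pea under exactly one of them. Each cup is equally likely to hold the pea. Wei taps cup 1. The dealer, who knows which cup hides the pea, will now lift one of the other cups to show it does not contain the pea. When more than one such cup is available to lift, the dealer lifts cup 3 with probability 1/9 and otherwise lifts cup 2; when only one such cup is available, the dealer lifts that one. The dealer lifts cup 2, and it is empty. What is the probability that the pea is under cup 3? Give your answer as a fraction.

9/17

Apply Bayes' rule, conditioning on where the pea actually is.
If it is under cup 1 (prior 1/3): cup 3 is available but not opened, probability 8/9; weight (1/3)·(8/9) = 8/27.
If it is under cup 2 (prior 1/3): the dealer opened cup 2, so this case is ruled out; weight (1/3)·0 = 0.
If it is under cup 3 (prior 1/3): only cup 2 is available, probability 1; weight (1/3)·1 = 1/3.
The weights sum to 17/27.
So P(the pea under cup 3 | the dealer opened cup 2) = (1/3) / (17/27) = 9/17.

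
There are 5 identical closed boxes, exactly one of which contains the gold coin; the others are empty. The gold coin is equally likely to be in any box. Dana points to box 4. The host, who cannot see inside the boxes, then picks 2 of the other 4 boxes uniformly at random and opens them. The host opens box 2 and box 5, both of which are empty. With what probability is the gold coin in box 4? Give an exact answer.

1/3

Condition on the true location of the gold coin.
If it is in any of boxes 1, 3, and 4 (prior 1/5 each): the host picks exactly this set with probability 1/6 regardless, and none is the prize; weight (1/5)·(1/6) = 1/30 each.
If it is in either of boxes 2 and 5 (prior 1/5 each): that box was opened and seen not to hold the prize — ruled out; weight (1/5)·0 = 0 each.
The weights sum to 1/10.
So P(the gold coin in box 4 | the host opened box 2 and box 5) = (1/30) / (1/10) = 1/3.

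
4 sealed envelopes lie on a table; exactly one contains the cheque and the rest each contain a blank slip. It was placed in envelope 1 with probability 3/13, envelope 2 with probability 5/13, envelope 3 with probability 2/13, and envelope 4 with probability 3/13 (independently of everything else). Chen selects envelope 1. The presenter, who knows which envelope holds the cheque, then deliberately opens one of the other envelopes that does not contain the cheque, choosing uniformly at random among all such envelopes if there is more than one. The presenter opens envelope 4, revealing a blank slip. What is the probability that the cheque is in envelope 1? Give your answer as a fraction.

Apply Bayes' rule, conditioning on where the cheque actually is.
If it is in envelope 1 (prior 3/13): the presenter has 3 equally likely choices, so probability 1/3; weight (3/13)·(1/3) = 1/13.
If it is in envelope 2 (prior 5/13): the presenter has 2 equally likely choices, so probability 1/2; weight (5/13)·(1/2) = 5/26.
If it is in envelope 3 (prior 2/13): the presenter has 2 equally likely choices, so probability 1/2; weight (2/13)·(1/2) = 1/13.
If it is in envelope 4 (prior 3/13): the presenter opened envelope 4, so this case is ruled out; weight (3/13)·0 = 0.
The weights sum to 9/26.
So P(the cheque in envelope 1 | the presenter opened envelope 4) = (1/13) / (9/26) = 2/9.

2/9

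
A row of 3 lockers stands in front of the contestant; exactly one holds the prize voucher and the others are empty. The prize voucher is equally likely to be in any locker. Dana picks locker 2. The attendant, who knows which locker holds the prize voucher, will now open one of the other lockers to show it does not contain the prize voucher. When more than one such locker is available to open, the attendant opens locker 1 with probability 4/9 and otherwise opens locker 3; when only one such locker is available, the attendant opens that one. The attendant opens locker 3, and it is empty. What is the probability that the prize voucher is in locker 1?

Apply Bayes' rule, conditioning on where the prize voucher actually is.
If it is in locker 1 (prior 1/3): only locker 3 is available, probability 1; weight (1/3)·1 = 1/3.
If it is in locker 2 (prior 1/3): locker 1 is available but not opened, probability 5/9; weight (1/3)·(5/9) = 5/27.
If it is in locker 3 (prior 1/3): the attendant opened locker 3, so this case is ruled out; weight (1/3)·0 = 0.
The weights sum to 14/27.
So P(the prize voucher in locker 1 | the attendant opened locker 3) = (1/3) / (14/27) = 9/14.

9/14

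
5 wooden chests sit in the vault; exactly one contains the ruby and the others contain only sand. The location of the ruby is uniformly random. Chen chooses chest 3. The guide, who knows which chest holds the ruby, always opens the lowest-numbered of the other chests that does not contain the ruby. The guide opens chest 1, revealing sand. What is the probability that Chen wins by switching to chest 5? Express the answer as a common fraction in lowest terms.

1/4

Apply Bayes' rule, conditioning on where the ruby actually is.
If it is in chest 1 (prior 1/5): the guide opened chest 1, so this case is ruled out; weight (1/5)·0 = 0.
If it is in any of chests 2, 3, 4, and 5 (prior 1/5 each): chest 1 is the lowest-numbered option available, probability 1; weight (1/5)·1 = 1/5 each.
The weights sum to 4/5.
So P(the ruby in chest 5 | the guide opened chest 1) = (1/5) / (4/5) = 1/4.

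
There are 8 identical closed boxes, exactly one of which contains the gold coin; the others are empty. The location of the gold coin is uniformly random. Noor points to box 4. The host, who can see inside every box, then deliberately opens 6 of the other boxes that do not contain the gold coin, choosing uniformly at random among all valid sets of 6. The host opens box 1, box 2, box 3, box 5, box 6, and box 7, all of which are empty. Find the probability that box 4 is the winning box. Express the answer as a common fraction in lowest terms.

1/8

Condition on the true location of the gold coin.
If it is in any of boxes 1, 2, 3, 5, 6, and 7 (prior 1/8 each): that box was opened and seen not to hold the prize — ruled out; weight (1/8)·0 = 0 each.
If it is in box 4 (prior 1/8): the host has 7 equally likely choices, so probability 1/7; weight (1/8)·(1/7) = 1/56.
If it is in box 8 (prior 1/8): the host has no choice, probability 1; weight (1/8)·1 = 1/8.
The weights sum to 1/7.
So P(the gold coin in box 4 | the host opened box 1, box 2, box 3, box 5, box 6, and box 7) = (1/56) / (1/7) = 1/8.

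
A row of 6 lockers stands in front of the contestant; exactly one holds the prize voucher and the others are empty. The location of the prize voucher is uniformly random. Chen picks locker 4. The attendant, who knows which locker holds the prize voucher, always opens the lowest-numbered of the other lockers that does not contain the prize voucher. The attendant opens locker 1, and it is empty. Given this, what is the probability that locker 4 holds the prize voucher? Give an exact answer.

1/5

Consider each possible location of the prize voucher in turn.
If it is in locker 1 (prior 1/6): the attendant opened locker 1, so this case is ruled out; weight (1/6)·0 = 0.
If it is in any of lockers 2, 3, 4, 5, and 6 (prior 1/6 each): locker 1 is the lowest-numbered option available, probability 1; weight (1/6)·1 = 1/6 each.
The weights sum to 5/6.
So P(the prize voucher in locker 4 | the attendant opened locker 1) = (1/6) / (5/6) = 1/5.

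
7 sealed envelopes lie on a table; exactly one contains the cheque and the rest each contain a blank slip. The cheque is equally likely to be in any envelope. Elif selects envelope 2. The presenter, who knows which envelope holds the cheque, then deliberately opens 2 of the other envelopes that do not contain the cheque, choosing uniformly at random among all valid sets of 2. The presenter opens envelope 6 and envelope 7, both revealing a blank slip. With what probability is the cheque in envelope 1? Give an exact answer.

3/14

Apply Bayes' rule, conditioning on where the cheque actually is.
If it is in any of envelopes 1, 3, 4, and 5 (prior 1/7 each): the presenter has 10 equally likely choices, so probability 1/10; weight (1/7)·(1/10) = 1/70 each.
If it is in envelope 2 (prior 1/7): the presenter has 15 equally likely choices, so probability 1/15; weight (1/7)·(1/15) = 1/105.
If it is in either of envelopes 6 and 7 (prior 1/7 each): that envelope was opened and seen not to hold the prize — ruled out; weight (1/7)·0 = 0 each.
The weights sum to 1/15.
So P(the cheque in envelope 1 | the presenter opened envelope 6 and envelope 7) = (1/70) / (1/15) = 3/14.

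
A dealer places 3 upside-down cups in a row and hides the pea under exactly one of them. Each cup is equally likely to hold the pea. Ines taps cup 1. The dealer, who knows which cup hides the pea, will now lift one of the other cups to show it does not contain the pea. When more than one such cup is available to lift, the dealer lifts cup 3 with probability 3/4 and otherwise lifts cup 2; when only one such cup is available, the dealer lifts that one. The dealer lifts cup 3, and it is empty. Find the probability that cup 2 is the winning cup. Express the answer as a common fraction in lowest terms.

4/7

Apply Bayes' rule, conditioning on where the pea actually is.
If it is under cup 1 (prior 1/3): cup 3 is available, opened with probability 3/4; weight (1/3)·(3/4) = 1/4.
If it is under cup 2 (prior 1/3): only cup 3 is available, probability 1; weight (1/3)·1 = 1/3.
If it is under cup 3 (prior 1/3): the dealer opened cup 3, so this case is ruled out; weight (1/3)·0 = 0.
The weights sum to 7/12.
So P(the pea under cup 2 | the dealer opened cup 3) = (1/3) / (7/12) = 4/7.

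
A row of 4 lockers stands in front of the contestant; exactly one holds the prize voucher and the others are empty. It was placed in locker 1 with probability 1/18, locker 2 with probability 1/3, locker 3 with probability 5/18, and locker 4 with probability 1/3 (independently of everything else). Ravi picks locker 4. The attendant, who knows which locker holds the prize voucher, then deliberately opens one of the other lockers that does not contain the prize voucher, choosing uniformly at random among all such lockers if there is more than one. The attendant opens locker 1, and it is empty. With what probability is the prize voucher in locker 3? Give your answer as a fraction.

Apply Bayes' rule, conditioning on where the prize voucher actually is.
If it is in locker 1 (prior 1/18): the attendant opened locker 1, so this case is ruled out; weight (1/18)·0 = 0.
If it is in locker 2 (prior 1/3): the attendant has 2 equally likely choices, so probability 1/2; weight (1/3)·(1/2) = 1/6.
If it is in locker 3 (prior 5/18): the attendant has 2 equally likely choices, so probability 1/2; weight (5/18)·(1/2) = 5/36.
If it is in locker 4 (prior 1/3): the attendant has 3 equally likely choices, so probability 1/3; weight (1/3)·(1/3) = 1/9.
The weights sum to 5/12.
So P(the prize voucher in locker 3 | the attendant opened locker 1) = (5/36) / (5/12) = 1/3.

1/3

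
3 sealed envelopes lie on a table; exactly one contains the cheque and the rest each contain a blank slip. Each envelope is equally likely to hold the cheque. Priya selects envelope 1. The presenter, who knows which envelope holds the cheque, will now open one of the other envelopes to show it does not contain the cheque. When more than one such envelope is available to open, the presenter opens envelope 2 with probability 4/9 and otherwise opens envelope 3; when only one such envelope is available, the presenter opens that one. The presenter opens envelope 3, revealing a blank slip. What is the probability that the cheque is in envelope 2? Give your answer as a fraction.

Condition on the true location of the cheque.
If it is in envelope 1 (prior 1/3): envelope 2 is available but not opened, probability 5/9; weight (1/3)·(5/9) = 5/27.
If it is in envelope 2 (prior 1/3): only envelope 3 is available, probability 1; weight (1/3)·1 = 1/3.
If it is in envelope 3 (prior 1/3): the presenter opened envelope 3, so this case is ruled out; weight (1/3)·0 = 0.
The weights sum to 14/27.
So P(the cheque in envelope 2 | the presenter opened envelope 3) = (1/3) / (14/27) = 9/14.

9/14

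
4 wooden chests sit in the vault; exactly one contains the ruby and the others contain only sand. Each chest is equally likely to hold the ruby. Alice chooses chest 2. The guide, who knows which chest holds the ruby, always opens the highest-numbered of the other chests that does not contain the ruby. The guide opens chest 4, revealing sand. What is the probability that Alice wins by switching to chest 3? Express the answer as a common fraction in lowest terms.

Apply Bayes' rule, conditioning on where the ruby actually is.
If it is in any of chests 1, 2, and 3 (prior 1/4 each): chest 4 is the highest-numbered option available, probability 1; weight (1/4)·1 = 1/4 each.
If it is in chest 4 (prior 1/4): the guide opened chest 4, so this case is ruled out; weight (1/4)·0 = 0.
The weights sum to 3/4.
So P(the ruby in chest 3 | the guide opened chest 4) = (1/4) / (3/4) = 1/3.

1/3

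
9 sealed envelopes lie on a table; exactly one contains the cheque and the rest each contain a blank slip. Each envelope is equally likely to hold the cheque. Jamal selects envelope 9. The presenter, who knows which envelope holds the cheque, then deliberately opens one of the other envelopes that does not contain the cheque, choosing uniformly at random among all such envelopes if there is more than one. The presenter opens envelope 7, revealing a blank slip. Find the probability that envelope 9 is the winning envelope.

1/9

Apply Bayes' rule, conditioning on where the cheque actually is.
If it is in any of envelopes 1, 2, 3, 4, 5, 6, and 8 (prior 1/9 each): the presenter has 7 equally likely choices, so probability 1/7; weight (1/9)·(1/7) = 1/63 each.
If it is in envelope 7 (prior 1/9): the presenter opened envelope 7, so this case is ruled out; weight (1/9)·0 = 0.
If it is in envelope 9 (prior 1/9): the presenter has 8 equally likely choices, so probability 1/8; weight (1/9)·(1/8) = 1/72.
The weights sum to 1/8.
So P(the cheque in envelope 9 | the presenter opened envelope 7) = (1/72) / (1/8) = 1/9.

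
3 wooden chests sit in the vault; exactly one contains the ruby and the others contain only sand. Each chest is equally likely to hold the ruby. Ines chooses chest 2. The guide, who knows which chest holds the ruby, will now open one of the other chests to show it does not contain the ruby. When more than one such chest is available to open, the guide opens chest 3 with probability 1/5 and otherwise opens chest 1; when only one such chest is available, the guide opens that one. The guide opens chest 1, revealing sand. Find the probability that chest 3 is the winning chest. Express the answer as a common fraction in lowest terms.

Condition on the true location of the ruby.
If it is in chest 1 (prior 1/3): the guide opened chest 1, so this case is ruled out; weight (1/3)·0 = 0.
If it is in chest 2 (prior 1/3): chest 3 is available but not opened, probability 4/5; weight (1/3)·(4/5) = 4/15.
If it is in chest 3 (prior 1/3): only chest 1 is available, probability 1; weight (1/3)·1 = 1/3.
The weights sum to 3/5.
So P(the ruby in chest 3 | the guide opened chest 1) = (1/3) / (3/5) = 5/9.

5/9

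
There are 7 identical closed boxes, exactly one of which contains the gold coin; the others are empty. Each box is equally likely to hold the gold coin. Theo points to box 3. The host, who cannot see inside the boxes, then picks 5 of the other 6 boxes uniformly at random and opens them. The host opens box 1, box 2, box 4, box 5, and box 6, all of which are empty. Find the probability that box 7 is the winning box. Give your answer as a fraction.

Consider each possible location of the gold coin in turn.
If it is in any of boxes 1, 2, 4, 5, and 6 (prior 1/7 each): that box was opened and seen not to hold the prize — ruled out; weight (1/7)·0 = 0 each.
If it is in either of boxes 3 and 7 (prior 1/7 each): the host picks exactly this set with probability 1/6 regardless, and none is the prize; weight (1/7)·(1/6) = 1/42 each.
The weights sum to 1/21.
So P(the gold coin in box 7 | the host opened box 1, box 2, box 4, box 5, and box 6) = (1/42) / (1/21) = 1/2.

1/2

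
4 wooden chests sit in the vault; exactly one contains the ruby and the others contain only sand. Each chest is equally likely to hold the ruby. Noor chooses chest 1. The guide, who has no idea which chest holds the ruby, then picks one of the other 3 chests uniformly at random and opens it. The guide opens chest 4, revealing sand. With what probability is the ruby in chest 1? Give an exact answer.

1/3

Because the guide chose which chest to open without knowing where the ruby is, the choice is independent of the prize location. Learning that chest 4 does not hold the ruby simply rules out that one location and leaves the remaining 3 chests still equally likely by symmetry.
So P(the ruby in chest 1) = 1/3.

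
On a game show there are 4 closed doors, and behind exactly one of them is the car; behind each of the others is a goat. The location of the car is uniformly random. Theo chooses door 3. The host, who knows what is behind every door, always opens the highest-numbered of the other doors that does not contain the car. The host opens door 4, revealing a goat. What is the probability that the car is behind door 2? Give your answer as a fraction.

1/3

Apply Bayes' rule, conditioning on where the car actually is.
If it is behind any of doors 1, 2, and 3 (prior 1/4 each): door 4 is the highest-numbered option available, probability 1; weight (1/4)·1 = 1/4 each.
If it is behind door 4 (prior 1/4): the host opened door 4, so this case is ruled out; weight (1/4)·0 = 0.
The weights sum to 3/4.
So P(the car behind door 2 | the host opened door 4) = (1/4) / (3/4) = 1/3.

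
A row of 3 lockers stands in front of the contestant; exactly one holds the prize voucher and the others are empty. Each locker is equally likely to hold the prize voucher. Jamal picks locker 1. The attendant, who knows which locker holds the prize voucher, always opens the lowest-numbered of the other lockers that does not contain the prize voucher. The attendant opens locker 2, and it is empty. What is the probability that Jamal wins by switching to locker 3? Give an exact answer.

Condition on the true location of the prize voucher.
If it is in either of lockers 1 and 3 (prior 1/3 each): locker 2 is the lowest-numbered option available, probability 1; weight (1/3)·1 = 1/3 each.
If it is in locker 2 (prior 1/3): the attendant opened locker 2, so this case is ruled out; weight (1/3)·0 = 0.
The weights sum to 2/3.
So P(the prize voucher in locker 3 | the attendant opened locker 2) = (1/3) / (2/3) = 1/2.

1/2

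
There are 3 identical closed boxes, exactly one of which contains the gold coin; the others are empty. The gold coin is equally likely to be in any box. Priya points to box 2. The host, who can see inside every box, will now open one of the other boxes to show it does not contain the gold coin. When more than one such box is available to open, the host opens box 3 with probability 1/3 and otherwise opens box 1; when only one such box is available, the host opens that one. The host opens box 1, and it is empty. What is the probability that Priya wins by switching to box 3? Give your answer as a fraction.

Consider each possible location of the gold coin in turn.
If it is in box 1 (prior 1/3): the host opened box 1, so this case is ruled out; weight (1/3)·0 = 0.
If it is in box 2 (prior 1/3): box 3 is available but not opened, probability 2/3; weight (1/3)·(2/3) = 2/9.
If it is in box 3 (prior 1/3): only box 1 is available, probability 1; weight (1/3)·1 = 1/3.
The weights sum to 5/9.
So P(the gold coin in box 3 | the host opened box 1) = (1/3) / (5/9) = 3/5.

3/5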